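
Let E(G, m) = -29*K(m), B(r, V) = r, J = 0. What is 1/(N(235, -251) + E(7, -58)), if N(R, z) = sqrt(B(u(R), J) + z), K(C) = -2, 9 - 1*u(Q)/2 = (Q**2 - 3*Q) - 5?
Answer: 58/112627 - 11*I*sqrt(903)/112627 ≈ 0.00051497 - 0.0029349*I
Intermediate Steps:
u(Q) = 28 - 2*Q**2 + 6*Q (u(Q) = 18 - 2*((Q**2 - 3*Q) - 5) = 18 - 2*(-5 + Q**2 - 3*Q) = 18 + (10 - 2*Q**2 + 6*Q) = 28 - 2*Q**2 + 6*Q)
N(R, z) = sqrt(28 + z - 2*R**2 + 6*R) (N(R, z) = sqrt((28 - 2*R**2 + 6*R) + z) = sqrt(28 + z - 2*R**2 + 6*R))
E(G, m) = 58 (E(G, m) = -29*(-2) = 58)
1/(N(235, -251) + E(7, -58)) = 1/(sqrt(28 - 251 - 2*235**2 + 6*235) + 58) = 1/(sqrt(28 - 251 - 2*55225 + 1410) + 58) = 1/(sqrt(28 - 251 - 110450 + 1410) + 58) = 1/(sqrt(-109263) + 58) = 1/(11*I*sqrt(903) + 58) = 1/(58 + 11*I*sqrt(903))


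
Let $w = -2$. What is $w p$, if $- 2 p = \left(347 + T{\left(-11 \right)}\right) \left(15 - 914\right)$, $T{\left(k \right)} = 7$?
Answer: $-318246$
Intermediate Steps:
$p = 159123$ ($p = - \frac{\left(347 + 7\right) \left(15 - 914\right)}{2} = - \frac{354 \left(-899\right)}{2} = \left(- \frac{1}{2}\right) \left(-318246\right) = 159123$)
$w p = \left(-2\right) 159123 = -318246$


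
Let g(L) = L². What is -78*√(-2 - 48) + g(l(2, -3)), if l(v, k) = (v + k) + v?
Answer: 1 - 390*I*√2 ≈ 1.0 - 551.54*I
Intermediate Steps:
l(v, k) = k + 2*v (l(v, k) = (k + v) + v = k + 2*v)
-78*√(-2 - 48) + g(l(2, -3)) = -78*√(-2 - 48) + (-3 + 2*2)² = -390*I*√2 + (-3 + 4)² = -390*I*√2 + 1² = -390*I*√2 + 1 = 1 - 390*I*√2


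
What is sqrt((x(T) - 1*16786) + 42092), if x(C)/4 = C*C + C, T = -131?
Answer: sqrt(93426) ≈ 305.66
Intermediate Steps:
x(C) = 4*C + 4*C**2 (x(C) = 4*(C*C + C) = 4*(C**2 + C) = 4*(C + C**2) = 4*C + 4*C**2)
sqrt((x(T) - 1*16786) + 42092) = sqrt((4*(-131)*(1 - 131) - 1*16786) + 42092) = sqrt((4*(-131)*(-130) - 16786) + 42092) = sqrt((68120 - 16786) + 42092) = sqrt(51334 + 42092) = sqrt(93426)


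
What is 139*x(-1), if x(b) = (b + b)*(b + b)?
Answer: 556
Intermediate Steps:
x(b) = 4*b² (x(b) = (2*b)*(2*b) = 4*b²)
139*x(-1) = 139*(4*(-1)²) = 139*(4*1) = 139*4 = 556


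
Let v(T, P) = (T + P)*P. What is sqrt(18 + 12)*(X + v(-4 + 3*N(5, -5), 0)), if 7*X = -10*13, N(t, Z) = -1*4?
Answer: -130*sqrt(30)/7 ≈ -101.72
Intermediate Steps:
N(t, Z) = -4
X = -130/7 (X = (-10*13)/7 = (1/7)*(-130) = -130/7 ≈ -18.571)
v(T, P) = P*(P + T) (v(T, P) = (P + T)*P = P*(P + T))
sqrt(18 + 12)*(X + v(-4 + 3*N(5, -5), 0)) = sqrt(18 + 12)*(-130/7 + 0*(0 + (-4 + 3*(-4)))) = sqrt(30)*(-130/7 + 0*(0 + (-4 - 12))) = sqrt(30)*(-130/7 + 0*(0 - 16)) = sqrt(30)*(-130/7 + 0*(-16)) = sqrt(30)*(-130/7 + 0) = sqrt(30)*(-130/7) = -130*sqrt(30)/7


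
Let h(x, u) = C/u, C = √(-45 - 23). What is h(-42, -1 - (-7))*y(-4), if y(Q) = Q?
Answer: -4*I*√17/3 ≈ -5.4975*I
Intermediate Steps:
C = 2*I*√17 (C = √(-68) = 2*I*√17 ≈ 8.2462*I)
h(x, u) = 2*I*√17/u (h(x, u) = (2*I*√17)/u = 2*I*√17/u)
h(-42, -1 - (-7))*y(-4) = (2*I*√17/(-1 - (-7)))*(-4) = (2*I*√17/(-1 - 1*(-7)))*(-4) = (2*I*√17/(-1 + 7))*(-4) = (2*I*√17/6)*(-4) = (2*I*√17*(⅙))*(-4) = (I*√17/3)*(-4) = -4*I*√17/3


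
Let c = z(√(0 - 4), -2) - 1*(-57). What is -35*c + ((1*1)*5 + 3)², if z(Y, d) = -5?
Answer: -1756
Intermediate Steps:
c = 52 (c = -5 - 1*(-57) = -5 + 57 = 52)
-35*c + ((1*1)*5 + 3)² = -35*52 + ((1*1)*5 + 3)² = -1820 + (1*5 + 3)² = -1820 + (5 + 3)² = -1820 + 8² = -1820 + 64 = -1756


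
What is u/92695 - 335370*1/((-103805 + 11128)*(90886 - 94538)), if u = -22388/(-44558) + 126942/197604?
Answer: -255971008258594958/261587234889408570285 ≈ -0.00097853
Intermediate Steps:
u = 840019999/733736586 (u = -22388*(-1/44558) + 126942*(1/197604) = 11194/22279 + 21157/32934 = 840019999/733736586 ≈ 1.1449)
u/92695 - 335370*1/((-103805 + 11128)*(90886 - 94538)) = (840019999/733736586)/92695 - 335370*1/((-103805 + 11128)*(90886 - 94538)) = (840019999/733736586)*(1/92695) - 335370/((-92677*(-3652))) = 840019999/68013712839270 - 335370/338456404 = 840019999/68013712839270 - 335370*1/338456404 = 840019999/68013712839270 - 167685/169228202 = -255971008258594958/261587234889408570285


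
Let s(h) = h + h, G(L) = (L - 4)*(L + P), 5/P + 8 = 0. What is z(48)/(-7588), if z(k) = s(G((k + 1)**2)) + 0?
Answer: -46029591/30352 ≈ -1516.5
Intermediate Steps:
P = -5/8 (P = 5/(-8 + 0) = 5/(-8) = 5*(-1/8) = -5/8 ≈ -0.62500)
G(L) = (-4 + L)*(-5/8 + L) (G(L) = (L - 4)*(L - 5/8) = (-4 + L)*(-5/8 + L))
s(h) = 2*h
z(k) = 5 + 2*(1 + k)**4 - 37*(1 + k)**2/4 (z(k) = 2*(5/2 + ((k + 1)**2)**2 - 37*(k + 1)**2/8) + 0 = 2*(5/2 + ((1 + k)**2)**2 - 37*(1 + k)**2/8) + 0 = 2*(5/2 + (1 + k)**4 - 37*(1 + k)**2/8) + 0 = (5 + 2*(1 + k)**4 - 37*(1 + k)**2/4) + 0 = 5 + 2*(1 + k)**4 - 37*(1 + k)**2/4)
z(48)/(-7588) = (5 + 2*(1 + 48)**4 - 37*(1 + 48)**2/4)/(-7588) = (5 + 2*49**4 - 37/4*49**2)*(-1/7588) = (5 + 2*5764801 - 37/4*2401)*(-1/7588) = (5 + 11529602 - 88837/4)*(-1/7588) = (46029591/4)*(-1/7588) = -46029591/30352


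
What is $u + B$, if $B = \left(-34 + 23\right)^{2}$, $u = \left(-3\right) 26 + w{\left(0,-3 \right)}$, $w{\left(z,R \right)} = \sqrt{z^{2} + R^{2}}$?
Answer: $46$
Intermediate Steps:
$w{\left(z,R \right)} = \sqrt{R^{2} + z^{2}}$
$u = -75$ ($u = \left(-3\right) 26 + \sqrt{\left(-3\right)^{2} + 0^{2}} = -78 + \sqrt{9 + 0} = -78 + \sqrt{9} = -78 + 3 = -75$)
$B = 121$ ($B = \left(-11\right)^{2} = 121$)
$u + B = -75 + 121 = 46$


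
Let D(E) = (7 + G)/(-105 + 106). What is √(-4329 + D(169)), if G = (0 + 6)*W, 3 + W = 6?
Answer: 4*I*√269 ≈ 65.605*I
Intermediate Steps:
W = 3 (W = -3 + 6 = 3)
G = 18 (G = (0 + 6)*3 = 6*3 = 18)
D(E) = 25 (D(E) = (7 + 18)/(-105 + 106) = 25/1 = 25*1 = 25)
√(-4329 + D(169)) = √(-4329 + 25) = √(-4304) = 4*I*√269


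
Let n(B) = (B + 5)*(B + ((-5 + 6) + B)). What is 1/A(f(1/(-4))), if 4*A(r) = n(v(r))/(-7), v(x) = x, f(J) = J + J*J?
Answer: -512/55 ≈ -9.3091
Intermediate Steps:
f(J) = J + J**2
n(B) = (1 + 2*B)*(5 + B) (n(B) = (5 + B)*(B + (1 + B)) = (5 + B)*(1 + 2*B) = (1 + 2*B)*(5 + B))
A(r) = -5/28 - 11*r/28 - r**2/14 (A(r) = ((5 + 2*r**2 + 11*r)/(-7))/4 = ((5 + 2*r**2 + 11*r)*(-1/7))/4 = (-5/7 - 11*r/7 - 2*r**2/7)/4 = -5/28 - 11*r/28 - r**2/14)
1/A(f(1/(-4))) = 1/(-5/28 - 11*(1 + 1/(-4))/(28*(-4)) - (1 + 1/(-4))**2/16/14) = 1/(-5/28 - (-11)*(1 - 1/4)/112 - (1 - 1/4)**2/16/14) = 1/(-5/28 - (-11)*3/(112*4) - (-1/4*3/4)**2/14) = 1/(-5/28 - 11/28*(-3/16) - (-3/16)**2/14) = 1/(-5/28 + 33/448 - 1/14*9/256) = 1/(-5/28 + 33/448 - 9/3584) = 1/(-55/512) = -512/55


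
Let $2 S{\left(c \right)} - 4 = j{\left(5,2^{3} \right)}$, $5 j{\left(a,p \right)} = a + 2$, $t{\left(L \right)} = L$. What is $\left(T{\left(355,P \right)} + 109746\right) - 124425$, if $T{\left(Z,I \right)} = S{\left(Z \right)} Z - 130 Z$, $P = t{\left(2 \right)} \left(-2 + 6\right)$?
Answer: $- \frac{119741}{2} \approx -59871.0$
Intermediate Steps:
$j{\left(a,p \right)} = \frac{2}{5} + \frac{a}{5}$ ($j{\left(a,p \right)} = \frac{a + 2}{5} = \frac{2 + a}{5} = \frac{2}{5} + \frac{a}{5}$)
$P = 8$ ($P = 2 \left(-2 + 6\right) = 2 \cdot 4 = 8$)
$S{\left(c \right)} = \frac{27}{10}$ ($S{\left(c \right)} = 2 + \frac{\frac{2}{5} + \frac{1}{5} \cdot 5}{2} = 2 + \frac{\frac{2}{5} + 1}{2} = 2 + \frac{1}{2} \cdot \frac{7}{5} = 2 + \frac{7}{10} = \frac{27}{10}$)
$T{\left(Z,I \right)} = - \frac{1273 Z}{10}$ ($T{\left(Z,I \right)} = \frac{27 Z}{10} - 130 Z = - \frac{1273 Z}{10}$)
$\left(T{\left(355,P \right)} + 109746\right) - 124425 = \left(\left(- \frac{1273}{10}\right) 355 + 109746\right) - 124425 = \left(- \frac{90383}{2} + 109746\right) - 124425 = \frac{129109}{2} - 124425 = - \frac{119741}{2}$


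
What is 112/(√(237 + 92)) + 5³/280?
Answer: 25/56 + 16*√329/47 ≈ 6.6212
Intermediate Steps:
112/(√(237 + 92)) + 5³/280 = 112/(√329) + 125*(1/280) = 112*(√329/329) + 25/56 = 16*√329/47 + 25/56 = 25/56 + 16*√329/47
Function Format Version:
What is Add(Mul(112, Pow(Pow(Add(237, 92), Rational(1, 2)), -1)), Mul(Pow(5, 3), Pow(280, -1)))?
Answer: Add(Rational(25, 56), Mul(Rational(16, 47), Pow(329, Rational(1, 2)))) ≈ 6.6212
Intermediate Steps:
Add(Mul(112, Pow(Pow(Add(237, 92), Rational(1, 2)), -1)), Mul(Pow(5, 3), Pow(280, -1))) = Add(Mul(112, Pow(Pow(329, Rational(1, 2)), -1)), Mul(125, Rational(1, 280))) = Add(Mul(112, Mul(Rational(1, 329), Pow(329, Rational(1, 2)))), Rational(25, 56)) = Add(Mul(Rational(16, 47), Pow(329, Rational(1, 2))), Rational(25, 56)) = Add(Rational(25, 56), Mul(Rational(16, 47), Pow(329, Rational(1, 2))))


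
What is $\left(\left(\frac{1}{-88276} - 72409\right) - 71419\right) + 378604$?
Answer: $\frac{20725086175}{88276} \approx 2.3478 \cdot 10^{5}$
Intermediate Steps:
$\left(\left(\frac{1}{-88276} - 72409\right) - 71419\right) + 378604 = \left(\left(- \frac{1}{88276} - 72409\right) - 71419\right) + 378604 = \left(- \frac{6391976885}{88276} - 71419\right) + 378604 = - \frac{12696560529}{88276} + 378604 = \frac{20725086175}{88276}$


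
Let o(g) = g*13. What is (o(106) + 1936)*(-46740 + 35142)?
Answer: -38435772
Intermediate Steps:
o(g) = 13*g
(o(106) + 1936)*(-46740 + 35142) = (13*106 + 1936)*(-46740 + 35142) = (1378 + 1936)*(-11598) = 3314*(-11598) = -38435772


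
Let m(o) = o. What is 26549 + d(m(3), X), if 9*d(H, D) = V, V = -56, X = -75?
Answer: 238885/9 ≈ 26543.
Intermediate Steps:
d(H, D) = -56/9 (d(H, D) = (1/9)*(-56) = -56/9)
26549 + d(m(3), X) = 26549 - 56/9 = 238885/9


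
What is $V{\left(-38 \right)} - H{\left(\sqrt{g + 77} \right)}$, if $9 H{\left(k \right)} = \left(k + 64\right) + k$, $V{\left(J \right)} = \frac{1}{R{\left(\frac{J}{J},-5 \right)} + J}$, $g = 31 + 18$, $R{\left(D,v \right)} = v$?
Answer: $- \frac{2761}{387} - \frac{2 \sqrt{14}}{3} \approx -9.6288$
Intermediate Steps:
$g = 49$
$V{\left(J \right)} = \frac{1}{-5 + J}$
$H{\left(k \right)} = \frac{64}{9} + \frac{2 k}{9}$ ($H{\left(k \right)} = \frac{\left(k + 64\right) + k}{9} = \frac{\left(64 + k\right) + k}{9} = \frac{64 + 2 k}{9} = \frac{64}{9} + \frac{2 k}{9}$)
$V{\left(-38 \right)} - H{\left(\sqrt{g + 77} \right)} = \frac{1}{-5 - 38} - \left(\frac{64}{9} + \frac{2 \sqrt{49 + 77}}{9}\right) = \frac{1}{-43} - \left(\frac{64}{9} + \frac{2 \sqrt{126}}{9}\right) = - \frac{1}{43} - \left(\frac{64}{9} + \frac{2 \cdot 3 \sqrt{14}}{9}\right) = - \frac{1}{43} - \left(\frac{64}{9} + \frac{2 \sqrt{14}}{3}\right) = - \frac{2761}{387} - \frac{2 \sqrt{14}}{3}$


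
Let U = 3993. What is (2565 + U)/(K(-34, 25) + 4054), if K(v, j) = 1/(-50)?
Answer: 327900/202699 ≈ 1.6177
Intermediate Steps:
K(v, j) = -1/50
(2565 + U)/(K(-34, 25) + 4054) = (2565 + 3993)/(-1/50 + 4054) = 6558/(202699/50) = 6558*(50/202699) = 327900/202699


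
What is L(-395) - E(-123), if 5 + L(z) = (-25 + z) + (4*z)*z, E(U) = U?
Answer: 623798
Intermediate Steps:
L(z) = -30 + z + 4*z² (L(z) = -5 + ((-25 + z) + (4*z)*z) = -5 + ((-25 + z) + 4*z²) = -5 + (-25 + z + 4*z²) = -30 + z + 4*z²)
L(-395) - E(-123) = (-30 - 395 + 4*(-395)²) - 1*(-123) = (-30 - 395 + 4*156025) + 123 = (-30 - 395 + 624100) + 123 = 623675 + 123 = 623798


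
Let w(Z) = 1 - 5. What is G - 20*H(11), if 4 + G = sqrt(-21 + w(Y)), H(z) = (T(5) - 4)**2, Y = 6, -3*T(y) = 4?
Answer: -5156/9 + 5*I ≈ -572.89 + 5.0*I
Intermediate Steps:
T(y) = -4/3 (T(y) = -1/3*4 = -4/3)
w(Z) = -4
H(z) = 256/9 (H(z) = (-4/3 - 4)**2 = (-16/3)**2 = 256/9)
G = -4 + 5*I (G = -4 + sqrt(-21 - 4) = -4 + sqrt(-25) = -4 + 5*I ≈ -4.0 + 5.0*I)
G - 20*H(11) = (-4 + 5*I) - 20*256/9 = (-4 + 5*I) - 5120/9 = -5156/9 + 5*I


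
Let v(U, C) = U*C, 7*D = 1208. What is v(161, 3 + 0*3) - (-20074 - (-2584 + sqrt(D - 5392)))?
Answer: 17973 + 2*I*sqrt(63938)/7 ≈ 17973.0 + 72.246*I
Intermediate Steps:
D = 1208/7 (D = (1/7)*1208 = 1208/7 ≈ 172.57)
v(U, C) = C*U
v(161, 3 + 0*3) - (-20074 - (-2584 + sqrt(D - 5392))) = (3 + 0*3)*161 - (-20074 - (-2584 + sqrt(1208/7 - 5392))) = (3 + 0)*161 - (-20074 - (-2584 + sqrt(-36536/7))) = 3*161 - (-20074 - (-2584 + 2*I*sqrt(63938)/7)) = 483 - (-20074 + (2584 - 2*I*sqrt(63938)/7)) = 483 - (-17490 - 2*I*sqrt(63938)/7) = 483 + (17490 + 2*I*sqrt(63938)/7) = 17973 + 2*I*sqrt(63938)/7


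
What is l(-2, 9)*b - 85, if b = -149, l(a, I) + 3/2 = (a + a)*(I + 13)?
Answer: 26501/2 ≈ 13251.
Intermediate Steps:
l(a, I) = -3/2 + 2*a*(13 + I) (l(a, I) = -3/2 + (a + a)*(I + 13) = -3/2 + (2*a)*(13 + I) = -3/2 + 2*a*(13 + I))
l(-2, 9)*b - 85 = (-3/2 + 26*(-2) + 2*9*(-2))*(-149) - 85 = (-3/2 - 52 - 36)*(-149) - 85 = -179/2*(-149) - 85 = 26671/2 - 85 = 26501/2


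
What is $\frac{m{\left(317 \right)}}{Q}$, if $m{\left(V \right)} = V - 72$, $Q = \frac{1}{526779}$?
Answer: $129060855$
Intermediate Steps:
$Q = \frac{1}{526779} \approx 1.8983 \cdot 10^{-6}$
$m{\left(V \right)} = -72 + V$ ($m{\left(V \right)} = V - 72 = -72 + V$)
$\frac{m{\left(317 \right)}}{Q} = \left(-72 + 317\right) \frac{1}{\frac{1}{526779}} = 245 \cdot 526779 = 129060855$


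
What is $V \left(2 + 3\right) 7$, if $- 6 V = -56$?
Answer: $\frac{980}{3} \approx 326.67$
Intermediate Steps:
$V = \frac{28}{3}$ ($V = \left(- \frac{1}{6}\right) \left(-56\right) = \frac{28}{3} \approx 9.3333$)
$V \left(2 + 3\right) 7 = \frac{28 \left(2 + 3\right) 7}{3} = \frac{28 \cdot 5 \cdot 7}{3} = \frac{28}{3} \cdot 35 = \frac{980}{3}$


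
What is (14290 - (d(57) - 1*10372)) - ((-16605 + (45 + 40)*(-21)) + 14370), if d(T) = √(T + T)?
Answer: 28682 - √114 ≈ 28671.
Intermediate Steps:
d(T) = √2*√T (d(T) = √(2*T) = √2*√T)
(14290 - (d(57) - 1*10372)) - ((-16605 + (45 + 40)*(-21)) + 14370) = (14290 - (√2*√57 - 1*10372)) - ((-16605 + (45 + 40)*(-21)) + 14370) = (14290 - (√114 - 10372)) - ((-16605 + 85*(-21)) + 14370) = (14290 - (-10372 + √114)) - ((-16605 - 1785) + 14370) = (14290 + (10372 - √114)) - (-18390 + 14370) = (24662 - √114) - 1*(-4020) = (24662 - √114) + 4020 = 28682 - √114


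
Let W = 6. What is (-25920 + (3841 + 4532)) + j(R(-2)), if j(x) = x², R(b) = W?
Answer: -17511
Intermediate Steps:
R(b) = 6
(-25920 + (3841 + 4532)) + j(R(-2)) = (-25920 + (3841 + 4532)) + 6² = (-25920 + 8373) + 36 = -17547 + 36 = -17511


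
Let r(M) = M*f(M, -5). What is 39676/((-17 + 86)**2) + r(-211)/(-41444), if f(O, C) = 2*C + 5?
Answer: 1639309289/197314884 ≈ 8.3081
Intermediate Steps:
f(O, C) = 5 + 2*C
r(M) = -5*M (r(M) = M*(5 + 2*(-5)) = M*(5 - 10) = M*(-5) = -5*M)
39676/((-17 + 86)**2) + r(-211)/(-41444) = 39676/((-17 + 86)**2) - 5*(-211)/(-41444) = 39676/(69**2) + 1055*(-1/41444) = 39676/4761 - 1055/41444 = 1639309289/197314884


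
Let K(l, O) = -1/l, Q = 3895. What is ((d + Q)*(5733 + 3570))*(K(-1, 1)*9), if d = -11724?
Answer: -655498683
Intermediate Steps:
((d + Q)*(5733 + 3570))*(K(-1, 1)*9) = ((-11724 + 3895)*(5733 + 3570))*(-1/(-1)*9) = (-7829*9303)*(-1*(-1)*9) = -72833187*9 = -655498683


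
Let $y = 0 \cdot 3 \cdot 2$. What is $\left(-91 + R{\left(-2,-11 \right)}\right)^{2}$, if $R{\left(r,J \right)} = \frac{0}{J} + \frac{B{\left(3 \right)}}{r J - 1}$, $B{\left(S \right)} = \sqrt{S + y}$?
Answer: $\frac{\left(1911 - \sqrt{3}\right)^{2}}{441} \approx 8266.0$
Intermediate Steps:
$y = 0$ ($y = 0 \cdot 2 = 0$)
$B{\left(S \right)} = \sqrt{S}$ ($B{\left(S \right)} = \sqrt{S + 0} = \sqrt{S}$)
$R{\left(r,J \right)} = \frac{\sqrt{3}}{-1 + J r}$ ($R{\left(r,J \right)} = \frac{0}{J} + \frac{\sqrt{3}}{r J - 1} = 0 + \frac{\sqrt{3}}{J r - 1} = 0 + \frac{\sqrt{3}}{-1 + J r} = \frac{\sqrt{3}}{-1 + J r}$)
$\left(-91 + R{\left(-2,-11 \right)}\right)^{2} = \left(-91 + \frac{\sqrt{3}}{-1 - -22}\right)^{2} = \left(-91 + \frac{\sqrt{3}}{-1 + 22}\right)^{2} = \left(-91 + \frac{\sqrt{3}}{21}\right)^{2}$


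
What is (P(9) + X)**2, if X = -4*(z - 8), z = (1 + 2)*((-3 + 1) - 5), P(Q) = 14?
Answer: 16900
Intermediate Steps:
z = -21 (z = 3*(-2 - 5) = 3*(-7) = -21)
X = 116 (X = -4*(-21 - 8) = -4*(-29) = 116)
(P(9) + X)**2 = (14 + 116)**2 = 130**2 = 16900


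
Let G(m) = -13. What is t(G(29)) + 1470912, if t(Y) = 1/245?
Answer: 360373441/245 ≈ 1.4709e+6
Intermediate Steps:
t(Y) = 1/245
t(G(29)) + 1470912 = 1/245 + 1470912 = 360373441/245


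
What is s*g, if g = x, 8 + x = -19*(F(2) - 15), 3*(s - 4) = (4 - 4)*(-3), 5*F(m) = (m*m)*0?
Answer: 1108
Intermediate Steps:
F(m) = 0 (F(m) = ((m*m)*0)/5 = (m²*0)/5 = (⅕)*0 = 0)
s = 4 (s = 4 + ((4 - 4)*(-3))/3 = 4 + (0*(-3))/3 = 4 + (⅓)*0 = 4 + 0 = 4)
x = 277 (x = -8 - 19*(0 - 15) = -8 - 19*(-15) = -8 + 285 = 277)
g = 277
s*g = 4*277 = 1108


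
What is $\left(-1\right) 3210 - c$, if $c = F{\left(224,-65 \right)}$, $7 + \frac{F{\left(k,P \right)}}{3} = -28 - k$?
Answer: $-2433$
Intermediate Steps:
$F{\left(k,P \right)} = -105 - 3 k$ ($F{\left(k,P \right)} = -21 + 3 \left(-28 - k\right) = -21 - \left(84 + 3 k\right) = -105 - 3 k$)
$c = -777$ ($c = -105 - 672 = -777$)
$\left(-1\right) 3210 - c = \left(-1\right) 3210 - -777 = -3210 + 777 = -2433$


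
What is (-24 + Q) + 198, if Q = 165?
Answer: 339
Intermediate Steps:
(-24 + Q) + 198 = (-24 + 165) + 198 = 141 + 198 = 339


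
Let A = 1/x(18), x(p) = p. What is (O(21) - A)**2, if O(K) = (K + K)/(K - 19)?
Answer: 142129/324 ≈ 438.67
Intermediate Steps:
O(K) = 2*K/(-19 + K) (O(K) = (2*K)/(-19 + K) = 2*K/(-19 + K))
A = 1/18 ≈ 0.055556
(O(21) - A)**2 = (2*21/(-19 + 21) - 1*1/18)**2 = (2*21/2 - 1/18)**2 = (2*21*(1/2) - 1/18)**2 = (21 - 1/18)**2 = (377/18)**2 = 142129/324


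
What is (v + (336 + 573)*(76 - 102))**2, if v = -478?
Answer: 581388544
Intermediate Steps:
(v + (336 + 573)*(76 - 102))**2 = (-478 + (336 + 573)*(76 - 102))**2 = (-478 + 909*(-26))**2 = (-478 - 23634)**2 = (-24112)**2 = 581388544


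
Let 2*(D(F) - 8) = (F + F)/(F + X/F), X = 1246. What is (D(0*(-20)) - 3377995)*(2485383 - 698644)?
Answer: -6035581114393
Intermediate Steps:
D(F) = 8 + F/(F + 1246/F) (D(F) = 8 + ((F + F)/(F + 1246/F))/2 = 8 + ((2*F)/(F + 1246/F))/2 = 8 + (2*F/(F + 1246/F))/2 = 8 + F/(F + 1246/F))
(D(0*(-20)) - 3377995)*(2485383 - 698644) = ((9968 + 9*(0*(-20))**2)/(1246 + (0*(-20))**2) - 3377995)*(2485383 - 698644) = ((9968 + 9*0**2)/(1246 + 0**2) - 3377995)*1786739 = ((9968 + 9*0)/(1246 + 0) - 3377995)*1786739 = ((9968 + 0)/1246 - 3377995)*1786739 = ((1/1246)*9968 - 3377995)*1786739 = (8 - 3377995)*1786739 = -3377987*1786739 = -6035581114393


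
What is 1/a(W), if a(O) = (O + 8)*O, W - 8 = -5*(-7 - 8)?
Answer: 1/7553 ≈ 0.00013240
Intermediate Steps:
W = 83 (W = 8 - 5*(-7 - 8) = 8 - 5*(-15) = 8 + 75 = 83)
a(O) = O*(8 + O) (a(O) = (8 + O)*O = O*(8 + O))
1/a(W) = 1/(83*(8 + 83)) = 1/(83*91) = 1/7553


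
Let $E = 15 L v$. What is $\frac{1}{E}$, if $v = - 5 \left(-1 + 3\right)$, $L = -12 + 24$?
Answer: $- \frac{1}{1800} \approx -0.00055556$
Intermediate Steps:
$L = 12$
$v = -10$ ($v = \left(-5\right) 2 = -10$)
$E = -1800$ ($E = 15 \cdot 12 \left(-10\right) = 180 \left(-10\right) = -1800$)
$\frac{1}{E} = \frac{1}{-1800} = - \frac{1}{1800}$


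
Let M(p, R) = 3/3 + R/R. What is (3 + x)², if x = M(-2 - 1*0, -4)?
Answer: 25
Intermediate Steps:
M(p, R) = 2 (M(p, R) = 3*(⅓) + 1 = 1 + 1 = 2)
x = 2
(3 + x)² = (3 + 2)² = 5² = 25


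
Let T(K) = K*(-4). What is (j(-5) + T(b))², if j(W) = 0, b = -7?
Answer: 784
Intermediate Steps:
T(K) = -4*K
(j(-5) + T(b))² = (0 - 4*(-7))² = (0 + 28)² = 28² = 784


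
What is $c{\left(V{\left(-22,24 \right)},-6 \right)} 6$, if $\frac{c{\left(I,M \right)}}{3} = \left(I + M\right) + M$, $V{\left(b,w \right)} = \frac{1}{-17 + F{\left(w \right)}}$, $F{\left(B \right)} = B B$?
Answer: $- \frac{120726}{559} \approx -215.97$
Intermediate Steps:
$F{\left(B \right)} = B^{2}$
$V{\left(b,w \right)} = \frac{1}{-17 + w^{2}}$
$c{\left(I,M \right)} = 3 I + 6 M$ ($c{\left(I,M \right)} = 3 \left(\left(I + M\right) + M\right) = 3 \left(I + 2 M\right) = 3 I + 6 M$)
$c{\left(V{\left(-22,24 \right)},-6 \right)} 6 = \left(\frac{3}{-17 + 24^{2}} + 6 \left(-6\right)\right) 6 = \left(\frac{3}{-17 + 576} - 36\right) 6 = \left(\frac{3}{559} - 36\right) 6 = \left(- \frac{20121}{559}\right) 6 = - \frac{120726}{559}$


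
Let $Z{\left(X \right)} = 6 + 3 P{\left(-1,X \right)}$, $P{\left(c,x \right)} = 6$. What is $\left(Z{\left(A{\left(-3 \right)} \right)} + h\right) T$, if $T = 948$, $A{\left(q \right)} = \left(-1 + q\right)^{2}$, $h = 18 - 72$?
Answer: $-28440$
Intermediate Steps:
$h = -54$ ($h = 18 - 72 = -54$)
$Z{\left(X \right)} = 24$ ($Z{\left(X \right)} = 6 + 3 \cdot 6 = 6 + 18 = 24$)
$\left(Z{\left(A{\left(-3 \right)} \right)} + h\right) T = \left(24 - 54\right) 948 = \left(-30\right) 948 = -28440$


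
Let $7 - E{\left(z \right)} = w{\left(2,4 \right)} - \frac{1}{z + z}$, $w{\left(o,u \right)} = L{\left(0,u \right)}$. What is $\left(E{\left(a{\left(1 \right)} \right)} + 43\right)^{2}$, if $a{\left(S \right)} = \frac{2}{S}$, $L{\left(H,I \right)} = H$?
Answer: $\frac{40401}{16} \approx 2525.1$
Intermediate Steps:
$w{\left(o,u \right)} = 0$
$E{\left(z \right)} = 7 + \frac{1}{2 z}$ ($E{\left(z \right)} = 7 - \left(0 - \frac{1}{z + z}\right) = 7 - \left(0 - \frac{1}{2 z}\right) = 7 - - \frac{1}{2 z} = 7 + \frac{1}{2 z}$)
$\left(E{\left(a{\left(1 \right)} \right)} + 43\right)^{2} = \left(\left(7 + \frac{1}{2 \cdot \frac{2}{1}}\right) + 43\right)^{2} = \left(\left(7 + \frac{1}{2 \cdot 2 \cdot 1}\right) + 43\right)^{2} = \left(\left(7 + \frac{1}{2 \cdot 2}\right) + 43\right)^{2} = \left(\left(7 + \frac{1}{2} \cdot \frac{1}{2}\right) + 43\right)^{2} = \left(\left(7 + \frac{1}{4}\right) + 43\right)^{2} = \left(\frac{29}{4} + 43\right)^{2} = \left(\frac{201}{4}\right)^{2} = \frac{40401}{16}$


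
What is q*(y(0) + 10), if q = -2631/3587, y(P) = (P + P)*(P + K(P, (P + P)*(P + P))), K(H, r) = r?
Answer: -26310/3587 ≈ -7.3348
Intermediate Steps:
y(P) = 2*P*(P + 4*P**2) (y(P) = (P + P)*(P + (P + P)*(P + P)) = (2*P)*(P + (2*P)*(2*P)) = (2*P)*(P + 4*P**2) = 2*P*(P + 4*P**2))
q = -2631/3587 (q = -2631*1/3587 = -2631/3587 ≈ -0.73348)
q*(y(0) + 10) = -2631*(0**2*(2 + 8*0) + 10)/3587 = -2631*(0*(2 + 0) + 10)/3587 = -2631*(0*2 + 10)/3587 = -2631*(0 + 10)/3587 = -2631/3587*10 = -26310/3587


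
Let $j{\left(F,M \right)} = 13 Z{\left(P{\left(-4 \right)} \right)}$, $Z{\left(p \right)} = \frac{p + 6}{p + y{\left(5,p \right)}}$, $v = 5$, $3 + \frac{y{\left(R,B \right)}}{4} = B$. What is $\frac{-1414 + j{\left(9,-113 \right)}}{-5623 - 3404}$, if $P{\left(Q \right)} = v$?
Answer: $\frac{1403}{9027} \approx 0.15542$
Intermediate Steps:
$y{\left(R,B \right)} = -12 + 4 B$
$P{\left(Q \right)} = 5$
$Z{\left(p \right)} = \frac{6 + p}{-12 + 5 p}$ ($Z{\left(p \right)} = \frac{p + 6}{p + \left(-12 + 4 p\right)} = \frac{6 + p}{-12 + 5 p}$)
$j{\left(F,M \right)} = 11$ ($j{\left(F,M \right)} = 13 \frac{6 + 5}{-12 + 5 \cdot 5} = 13 \frac{1}{-12 + 25} \cdot 11 = 13 \cdot \frac{1}{13} \cdot 11 = 13 \cdot \frac{11}{13} = 11$)
$\frac{-1414 + j{\left(9,-113 \right)}}{-5623 - 3404} = \frac{-1414 + 11}{-5623 - 3404} = - \frac{1403}{-9027} = \left(-1403\right) \left(- \frac{1}{9027}\right) = \frac{1403}{9027}$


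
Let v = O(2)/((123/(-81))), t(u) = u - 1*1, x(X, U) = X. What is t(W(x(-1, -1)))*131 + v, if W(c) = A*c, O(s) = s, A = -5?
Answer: 21430/41 ≈ 522.68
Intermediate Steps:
W(c) = -5*c
t(u) = -1 + u (t(u) = u - 1 = -1 + u)
v = -54/41 (v = 2/((123/(-81))) = 2/((123*(-1/81))) = 2/(-41/27) = 2*(-27/41) = -54/41 ≈ -1.3171)
t(W(x(-1, -1)))*131 + v = (-1 - 5*(-1))*131 - 54/41 = (-1 + 5)*131 - 54/41 = 4*131 - 54/41 = 524 - 54/41 = 21430/41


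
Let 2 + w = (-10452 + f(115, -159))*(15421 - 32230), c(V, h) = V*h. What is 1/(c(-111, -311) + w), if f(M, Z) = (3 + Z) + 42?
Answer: 1/177638413 ≈ 5.6294e-9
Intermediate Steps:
f(M, Z) = 45 + Z
w = 177603892 (w = -2 + (-10452 + (45 - 159))*(15421 - 32230) = -2 + (-10452 - 114)*(-16809) = -2 - 10566*(-16809) = -2 + 177603894 = 177603892)
1/(c(-111, -311) + w) = 1/(-111*(-311) + 177603892) = 1/(34521 + 177603892) = 1/177638413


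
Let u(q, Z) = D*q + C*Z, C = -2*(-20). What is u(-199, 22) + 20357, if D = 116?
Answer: -1847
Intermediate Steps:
C = 40
u(q, Z) = 40*Z + 116*q (u(q, Z) = 116*q + 40*Z = 40*Z + 116*q)
u(-199, 22) + 20357 = (40*22 + 116*(-199)) + 20357 = (880 - 23084) + 20357 = -22204 + 20357 = -1847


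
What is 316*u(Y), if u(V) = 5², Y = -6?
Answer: 7900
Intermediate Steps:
u(V) = 25
316*u(Y) = 316*25 = 7900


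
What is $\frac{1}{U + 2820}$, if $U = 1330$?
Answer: $\frac{1}{4150} \approx 0.00024096$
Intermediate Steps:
$\frac{1}{U + 2820} = \frac{1}{1330 + 2820} = \frac{1}{4150}$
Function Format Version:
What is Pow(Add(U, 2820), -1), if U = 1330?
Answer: Rational(1, 4150) ≈ 0.00024096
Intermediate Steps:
Pow(Add(U, 2820), -1) = Pow(Add(1330, 2820), -1) = Pow(4150, -1) = Rational(1, 4150)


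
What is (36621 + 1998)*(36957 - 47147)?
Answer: -393527610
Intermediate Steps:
(36621 + 1998)*(36957 - 47147) = 38619*(-10190) = -393527610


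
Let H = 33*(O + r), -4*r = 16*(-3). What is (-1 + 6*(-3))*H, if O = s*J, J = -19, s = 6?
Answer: 63954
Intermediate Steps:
r = 12 (r = -4*(-3) = -1/4*(-48) = 12)
O = -114 (O = 6*(-19) = -114)
H = -3366 (H = 33*(-114 + 12) = 33*(-102) = -3366)
(-1 + 6*(-3))*H = (-1 + 6*(-3))*(-3366) = (-1 - 18)*(-3366) = -19*(-3366) = 63954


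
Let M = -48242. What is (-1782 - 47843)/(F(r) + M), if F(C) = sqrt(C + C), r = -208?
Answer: 239400925/232729098 + 9925*I*sqrt(26)/116364549 ≈ 1.0287 + 0.00043491*I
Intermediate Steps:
F(C) = sqrt(2)*sqrt(C) (F(C) = sqrt(2*C) = sqrt(2)*sqrt(C))
(-1782 - 47843)/(F(r) + M) = (-1782 - 47843)/(sqrt(2)*sqrt(-208) - 48242) = -49625/(sqrt(2)*(4*I*sqrt(13)) - 48242) = -49625/(4*I*sqrt(26) - 48242) = -49625/(-48242 + 4*I*sqrt(26))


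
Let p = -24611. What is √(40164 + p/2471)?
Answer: √245174184143/2471 ≈ 200.38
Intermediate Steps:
√(40164 + p/2471) = √(40164 - 24611/2471) = √(99220633/2471) = √245174184143/2471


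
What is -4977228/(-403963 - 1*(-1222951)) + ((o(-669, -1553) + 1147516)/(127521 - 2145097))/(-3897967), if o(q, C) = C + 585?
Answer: -815481943061904849/134185121036446502 ≈ -6.0773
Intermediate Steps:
o(q, C) = 585 + C
-4977228/(-403963 - 1*(-1222951)) + ((o(-669, -1553) + 1147516)/(127521 - 2145097))/(-3897967) = -4977228/(-403963 - 1*(-1222951)) + (((585 - 1553) + 1147516)/(127521 - 2145097))/(-3897967) = -4977228/(-403963 + 1222951) + ((-968 + 1147516)/(-2017576))*(-1/3897967) = -4977228/818988 + (1146548*(-1/2017576))*(-1/3897967) = -4977228*1/818988 - 286637/504394*(-1/3897967) = -414769/68249 + 286637/1966111166998 = -815481943061904849/134185121036446502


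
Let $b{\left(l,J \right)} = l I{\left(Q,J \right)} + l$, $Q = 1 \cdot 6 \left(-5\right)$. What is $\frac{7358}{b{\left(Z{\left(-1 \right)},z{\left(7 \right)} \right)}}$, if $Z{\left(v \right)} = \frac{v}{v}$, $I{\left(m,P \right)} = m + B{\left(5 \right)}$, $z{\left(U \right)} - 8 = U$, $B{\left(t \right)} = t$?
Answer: $- \frac{3679}{12} \approx -306.58$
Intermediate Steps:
$z{\left(U \right)} = 8 + U$
$Q = -30$ ($Q = 6 \left(-5\right) = -30$)
$I{\left(m,P \right)} = 5 + m$ ($I{\left(m,P \right)} = m + 5 = 5 + m$)
$Z{\left(v \right)} = 1$
$b{\left(l,J \right)} = - 24 l$ ($b{\left(l,J \right)} = l \left(5 - 30\right) + l = l \left(-25\right) + l = - 25 l + l = - 24 l$)
$\frac{7358}{b{\left(Z{\left(-1 \right)},z{\left(7 \right)} \right)}} = \frac{7358}{\left(-24\right) 1} = \frac{7358}{-24} = 7358 \left(- \frac{1}{24}\right) = - \frac{3679}{12}$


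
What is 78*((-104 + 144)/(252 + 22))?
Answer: 1560/137 ≈ 11.387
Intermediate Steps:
78*((-104 + 144)/(252 + 22)) = 78*(40/274) = 78*(40*(1/274)) = 78*(20/137) = 1560/137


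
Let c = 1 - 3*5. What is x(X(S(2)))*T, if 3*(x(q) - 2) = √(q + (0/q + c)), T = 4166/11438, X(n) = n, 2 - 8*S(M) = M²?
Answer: 4166/5719 + 2083*I*√57/34314 ≈ 0.72845 + 0.45831*I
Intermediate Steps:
c = -14 (c = 1 - 15 = -14)
S(M) = ¼ - M²/8
T = 2083/5719 (T = 4166*(1/11438) = 2083/5719 ≈ 0.36422)
x(q) = 2 + √(-14 + q)/3 (x(q) = 2 + √(q + (0/q - 14))/3 = 2 + √(q + (0 - 14))/3 = 2 + √(q - 14)/3 = 2 + √(-14 + q)/3)
x(X(S(2)))*T = (2 + √(-14 + (¼ - ⅛*2²))/3)*(2083/5719) = (2 + √(-14 + (¼ - ⅛*4))/3)*(2083/5719) = (2 + √(-14 + (¼ - ½))/3)*(2083/5719) = (2 + √(-14 - ¼)/3)*(2083/5719) = (2 + √(-57/4)/3)*(2083/5719) = (2 + (I*√57/2)/3)*(2083/5719) = (2 + I*√57/6)*(2083/5719) = 4166/5719 + 2083*I*√57/34314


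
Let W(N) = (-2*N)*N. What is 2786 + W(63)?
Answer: -5152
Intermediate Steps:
W(N) = -2*N²
2786 + W(63) = 2786 - 2*63² = 2786 - 2*3969 = 2786 - 7938 = -5152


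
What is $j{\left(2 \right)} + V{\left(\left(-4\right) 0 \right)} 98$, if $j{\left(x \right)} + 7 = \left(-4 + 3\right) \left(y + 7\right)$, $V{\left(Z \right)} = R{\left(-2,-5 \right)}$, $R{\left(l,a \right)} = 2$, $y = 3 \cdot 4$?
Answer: $170$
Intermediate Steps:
$y = 12$
$V{\left(Z \right)} = 2$
$j{\left(x \right)} = -26$ ($j{\left(x \right)} = -7 + \left(-4 + 3\right) \left(12 + 7\right) = -7 - 19 = -26$)
$j{\left(2 \right)} + V{\left(\left(-4\right) 0 \right)} 98 = -26 + 2 \cdot 98 = -26 + 196 = 170$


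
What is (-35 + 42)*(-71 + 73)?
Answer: 14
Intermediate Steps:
(-35 + 42)*(-71 + 73) = 7*2 = 14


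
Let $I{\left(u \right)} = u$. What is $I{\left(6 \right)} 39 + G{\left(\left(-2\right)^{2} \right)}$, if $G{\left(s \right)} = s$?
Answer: $238$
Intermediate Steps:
$I{\left(6 \right)} 39 + G{\left(\left(-2\right)^{2} \right)} = 6 \cdot 39 + \left(-2\right)^{2} = 234 + 4 = 238$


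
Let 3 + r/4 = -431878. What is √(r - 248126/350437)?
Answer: 3*I*√23572284049740202/350437 ≈ 1314.4*I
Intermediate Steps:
r = -1727524 (r = -12 + 4*(-431878) = -12 - 1727512 = -1727524)
√(r - 248126/350437) = √(-1727524 - 248126/350437) = √(-605388576114/350437) = 3*I*√23572284049740202/350437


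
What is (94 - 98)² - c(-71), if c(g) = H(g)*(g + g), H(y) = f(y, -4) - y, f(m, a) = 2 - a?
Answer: 10950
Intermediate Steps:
H(y) = 6 - y (H(y) = (2 - 1*(-4)) - y = (2 + 4) - y = 6 - y)
c(g) = 2*g*(6 - g) (c(g) = (6 - g)*(g + g) = (6 - g)*(2*g) = 2*g*(6 - g))
(94 - 98)² - c(-71) = (94 - 98)² - 2*(-71)*(6 - 1*(-71)) = (-4)² - 2*(-71)*(6 + 71) = 16 - 2*(-71)*77 = 16 - 1*(-10934) = 16 + 10934 = 10950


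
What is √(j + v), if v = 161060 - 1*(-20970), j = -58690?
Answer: 2*√30835 ≈ 351.20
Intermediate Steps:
v = 182030 (v = 161060 + 20970 = 182030)
√(j + v) = √(-58690 + 182030) = √123340 = 2*√30835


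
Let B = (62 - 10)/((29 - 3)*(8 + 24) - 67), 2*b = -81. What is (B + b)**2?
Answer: 3826783321/2340900 ≈ 1634.7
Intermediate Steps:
b = -81/2 (b = (1/2)*(-81) = -81/2 ≈ -40.500)
B = 52/765 (B = 52/(26*32 - 67) = 52/(832 - 67) = 52/765 ≈ 0.067974)
(B + b)**2 = (52/765 - 81/2)**2 = (-61861/1530)**2 = 3826783321/2340900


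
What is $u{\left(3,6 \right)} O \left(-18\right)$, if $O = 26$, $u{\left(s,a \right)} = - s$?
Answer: $1404$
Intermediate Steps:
$u{\left(3,6 \right)} O \left(-18\right) = \left(-1\right) 3 \cdot 26 \left(-18\right) = \left(-3\right) 26 \left(-18\right) = \left(-78\right) \left(-18\right) = 1404$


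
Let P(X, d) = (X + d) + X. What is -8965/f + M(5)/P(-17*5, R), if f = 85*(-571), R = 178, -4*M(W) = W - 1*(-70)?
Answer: -670649/310624 ≈ -2.1590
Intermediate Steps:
M(W) = -35/2 - W/4 (M(W) = -(W - 1*(-70))/4 = -(W + 70)/4 = -(70 + W)/4 = -35/2 - W/4)
P(X, d) = d + 2*X
f = -48535
-8965/f + M(5)/P(-17*5, R) = -8965/(-48535) + (-35/2 - 1/4*5)/(178 + 2*(-17*5)) = -8965*(-1/48535) + (-35/2 - 5/4)/(178 + 2*(-85)) = 1793/9707 - 75/(4*(178 - 170)) = 1793/9707 - 75/4/8 = 1793/9707 - 75/4*1/8 = 1793/9707 - 75/32 = -670649/310624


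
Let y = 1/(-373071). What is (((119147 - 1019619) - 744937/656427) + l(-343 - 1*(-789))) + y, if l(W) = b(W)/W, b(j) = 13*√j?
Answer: -73506785803480526/81631292439 + 13*√446/446 ≈ -9.0047e+5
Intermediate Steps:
y = -1/373071 ≈ -2.6805e-6
l(W) = 13/√W (l(W) = (13*√W)/W = 13/√W)
(((119147 - 1019619) - 744937/656427) + l(-343 - 1*(-789))) + y = (((119147 - 1019619) - 744937/656427) + 13/√(-343 - 1*(-789))) - 1/373071 = ((-900472 - 744937*1/656427) + 13/√(-343 + 789)) - 1/373071 = ((-900472 - 744937/656427) + 13/√446) - 1/373071 = (-591094878481/656427 + 13*(√446/446)) - 1/373071 = (-591094878481/656427 + 13*√446/446) - 1/373071 = -73506785803480526/81631292439 + 13*√446/446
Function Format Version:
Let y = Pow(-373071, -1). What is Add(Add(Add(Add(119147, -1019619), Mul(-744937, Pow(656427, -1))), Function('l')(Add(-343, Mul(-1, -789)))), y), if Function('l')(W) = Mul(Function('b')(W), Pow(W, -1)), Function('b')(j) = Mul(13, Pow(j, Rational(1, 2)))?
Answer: Add(Rational(-73506785803480526, 81631292439), Mul(Rational(13, 446), Pow(446, Rational(1, 2)))) ≈ -9.0047e+5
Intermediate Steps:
y = Rational(-1, 373071) ≈ -2.6805e-6
Function('l')(W) = Mul(13, Pow(W, Rational(-1, 2))) (Function('l')(W) = Mul(Mul(13, Pow(W, Rational(1, 2))), Pow(W, -1)) = Mul(13, Pow(W, Rational(-1, 2))))
Add(Add(Add(Add(119147, -1019619), Mul(-744937, Pow(656427, -1))), Function('l')(Add(-343, Mul(-1, -789)))), y) = Add(Add(Add(Add(119147, -1019619), Mul(-744937, Pow(656427, -1))), Mul(13, Pow(Add(-343, Mul(-1, -789)), Rational(-1, 2)))), Rational(-1, 373071)) = Add(Add(Add(-900472, Mul(-744937, Rational(1, 656427))), Mul(13, Pow(Add(-343, 789), Rational(-1, 2)))), Rational(-1, 373071)) = Add(Add(Add(-900472, Rational(-744937, 656427)), Mul(13, Pow(446, Rational(-1, 2)))), Rational(-1, 373071)) = Add(Add(Rational(-591094878481, 656427), Mul(13, Mul(Rational(1, 446), Pow(446, Rational(1, 2))))), Rational(-1, 373071)) = Add(Add(Rational(-591094878481, 656427), Mul(Rational(13, 446), Pow(446, Rational(1, 2)))), Rational(-1, 373071)) = Add(Rational(-73506785803480526, 81631292439), Mul(Rational(13, 446), Pow(446, Rational(1, 2))))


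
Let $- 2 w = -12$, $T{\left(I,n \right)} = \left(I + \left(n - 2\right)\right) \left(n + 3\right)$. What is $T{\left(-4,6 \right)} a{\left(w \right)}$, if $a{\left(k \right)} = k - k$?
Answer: $0$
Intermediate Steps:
$T{\left(I,n \right)} = \left(3 + n\right) \left(-2 + I + n\right)$ ($T{\left(I,n \right)} = \left(I + \left(n - 2\right)\right) \left(3 + n\right) = \left(I + \left(-2 + n\right)\right) \left(3 + n\right) = \left(-2 + I + n\right) \left(3 + n\right) = \left(3 + n\right) \left(-2 + I + n\right)$)
$w = 6$ ($w = \left(- \frac{1}{2}\right) \left(-12\right) = 6$)
$a{\left(k \right)} = 0$
$T{\left(-4,6 \right)} a{\left(w \right)} = \left(-6 + 6 + 6^{2} + 3 \left(-4\right) - 24\right) 0 = \left(-6 + 6 + 36 - 12 - 24\right) 0 = 0 \cdot 0 = 0$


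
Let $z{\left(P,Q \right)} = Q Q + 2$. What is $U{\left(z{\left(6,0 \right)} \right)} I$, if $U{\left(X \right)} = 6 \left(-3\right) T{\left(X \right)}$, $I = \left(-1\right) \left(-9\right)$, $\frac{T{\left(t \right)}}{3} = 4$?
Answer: $-1944$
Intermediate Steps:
$T{\left(t \right)} = 12$ ($T{\left(t \right)} = 3 \cdot 4 = 12$)
$z{\left(P,Q \right)} = 2 + Q^{2}$ ($z{\left(P,Q \right)} = Q^{2} + 2 = 2 + Q^{2}$)
$I = 9$
$U{\left(X \right)} = -216$ ($U{\left(X \right)} = 6 \left(-3\right) 12 = \left(-18\right) 12 = -216$)
$U{\left(z{\left(6,0 \right)} \right)} I = \left(-216\right) 9 = -1944$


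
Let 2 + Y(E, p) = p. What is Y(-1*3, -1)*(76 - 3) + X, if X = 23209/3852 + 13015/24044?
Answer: -1229691181/5788593 ≈ -212.43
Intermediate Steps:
X = 38010686/5788593 (X = 23209*(1/3852) + 13015*(1/24044) = 23209/3852 + 13015/24044 = 38010686/5788593 ≈ 6.5665)
Y(E, p) = -2 + p
Y(-1*3, -1)*(76 - 3) + X = (-2 - 1)*(76 - 3) + 38010686/5788593 = -3*73 + 38010686/5788593 = -219 + 38010686/5788593 = -1229691181/5788593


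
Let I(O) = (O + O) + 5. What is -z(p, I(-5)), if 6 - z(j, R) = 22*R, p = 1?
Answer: -116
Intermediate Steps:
I(O) = 5 + 2*O (I(O) = 2*O + 5 = 5 + 2*O)
z(j, R) = 6 - 22*R
-z(p, I(-5)) = -(6 - 22*(5 + 2*(-5))) = -(6 - 22*(5 - 10)) = -(6 - 22*(-5)) = -(6 + 110) = -1*116 = -116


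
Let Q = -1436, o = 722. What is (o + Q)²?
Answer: 509796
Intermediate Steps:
(o + Q)² = (722 - 1436)² = (-714)² = 509796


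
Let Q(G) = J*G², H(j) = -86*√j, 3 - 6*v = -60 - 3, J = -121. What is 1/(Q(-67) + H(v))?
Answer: -49379/26821134655 + 86*√11/295032481205 ≈ -1.8401e-6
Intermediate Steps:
v = 11 (v = ½ - (-60 - 3)/6 = ½ - ⅙*(-63) = ½ + 21/2 = 11)
Q(G) = -121*G²
1/(Q(-67) + H(v)) = 1/(-121*(-67)² - 86*√11) = 1/(-121*4489 - 86*√11) = 1/(-543169 - 86*√11)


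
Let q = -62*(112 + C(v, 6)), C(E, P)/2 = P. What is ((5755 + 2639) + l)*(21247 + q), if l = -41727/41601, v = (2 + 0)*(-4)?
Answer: 32205582799/283 ≈ 1.1380e+8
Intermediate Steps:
v = -8 (v = 2*(-4) = -8)
C(E, P) = 2*P
q = -7688 (q = -62*(112 + 2*6) = -62*(112 + 12) = -62*124 = -7688)
l = -1987/1981 (l = -41727*1/41601 = -1987/1981 ≈ -1.0030)
((5755 + 2639) + l)*(21247 + q) = ((5755 + 2639) - 1987/1981)*(21247 - 7688) = (8394 - 1987/1981)*13559 = (16626527/1981)*13559 = 32205582799/283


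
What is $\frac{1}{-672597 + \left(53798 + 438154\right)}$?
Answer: $- \frac{1}{180645} \approx -5.5357 \cdot 10^{-6}$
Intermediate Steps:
$\frac{1}{-672597 + \left(53798 + 438154\right)} = \frac{1}{-672597 + 491952} = \frac{1}{-180645} = - \frac{1}{180645}$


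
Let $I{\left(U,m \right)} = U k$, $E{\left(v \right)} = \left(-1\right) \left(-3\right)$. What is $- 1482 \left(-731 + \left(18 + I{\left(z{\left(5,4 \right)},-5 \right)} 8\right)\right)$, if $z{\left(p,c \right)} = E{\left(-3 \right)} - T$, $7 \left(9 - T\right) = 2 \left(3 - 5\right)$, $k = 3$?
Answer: $\frac{9032790}{7} \approx 1.2904 \cdot 10^{6}$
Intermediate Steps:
$E{\left(v \right)} = 3$
$T = \frac{67}{7}$ ($T = 9 - \frac{2 \left(3 - 5\right)}{7} = 9 - \frac{2 \left(-2\right)}{7} = 9 - - \frac{4}{7} = 9 + \frac{4}{7} = \frac{67}{7} \approx 9.5714$)
$z{\left(p,c \right)} = - \frac{46}{7}$ ($z{\left(p,c \right)} = 3 - \frac{67}{7} = - \frac{46}{7}$)
$I{\left(U,m \right)} = 3 U$ ($I{\left(U,m \right)} = U 3 = 3 U$)
$- 1482 \left(-731 + \left(18 + I{\left(z{\left(5,4 \right)},-5 \right)} 8\right)\right) = - 1482 \left(-731 + \left(18 + 3 \left(- \frac{46}{7}\right) 8\right)\right) = - 1482 \left(-731 + \left(18 - \frac{1104}{7}\right)\right) = - 1482 \left(-731 - \frac{978}{7}\right) = \left(-1482\right) \left(- \frac{6095}{7}\right) = \frac{9032790}{7}$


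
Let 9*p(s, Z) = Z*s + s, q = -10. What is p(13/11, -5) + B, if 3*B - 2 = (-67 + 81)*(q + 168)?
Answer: 73010/99 ≈ 737.47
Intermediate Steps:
B = 738 (B = 2/3 + ((-67 + 81)*(-10 + 168))/3 = 2/3 + (14*158)/3 = 2/3 + (1/3)*2212 = 2/3 + 2212/3 = 738)
p(s, Z) = s/9 + Z*s/9 (p(s, Z) = (Z*s + s)/9 = (s + Z*s)/9 = s/9 + Z*s/9)
p(13/11, -5) + B = (13/11)*(1 - 5)/9 + 738 = (1/9)*(13*(1/11))*(-4) + 738 = (1/9)*(13/11)*(-4) + 738 = -52/99 + 738 = 73010/99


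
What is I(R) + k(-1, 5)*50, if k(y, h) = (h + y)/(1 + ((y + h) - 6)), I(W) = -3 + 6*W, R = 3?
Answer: -185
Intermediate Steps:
k(y, h) = (h + y)/(-5 + h + y) (k(y, h) = (h + y)/(1 + ((h + y) - 6)) = (h + y)/(1 + (-6 + h + y)) = (h + y)/(-5 + h + y))
I(R) + k(-1, 5)*50 = (-3 + 6*3) + ((5 - 1)/(-5 + 5 - 1))*50 = (-3 + 18) + (4/(-1))*50 = 15 - 1*4*50 = 15 - 4*50 = 15 - 200 = -185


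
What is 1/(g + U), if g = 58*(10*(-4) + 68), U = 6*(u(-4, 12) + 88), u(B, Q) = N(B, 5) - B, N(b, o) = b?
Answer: 1/2152 ≈ 0.00046468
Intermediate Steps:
u(B, Q) = 0 (u(B, Q) = B - B = 0)
U = 528 (U = 6*(0 + 88) = 6*88 = 528)
g = 1624 (g = 58*(-40 + 68) = 58*28 = 1624)
1/(g + U) = 1/(1624 + 528) = 1/2152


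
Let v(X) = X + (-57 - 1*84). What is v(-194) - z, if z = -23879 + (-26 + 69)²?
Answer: 21695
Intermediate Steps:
z = -22030 (z = -23879 + 43² = -23879 + 1849 = -22030)
v(X) = -141 + X (v(X) = X + (-57 - 84) = X - 141 = -141 + X)
v(-194) - z = (-141 - 194) - 1*(-22030) = -335 + 22030 = 21695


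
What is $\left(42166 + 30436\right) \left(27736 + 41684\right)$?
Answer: $5040030840$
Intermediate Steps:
$\left(42166 + 30436\right) \left(27736 + 41684\right) = 72602 \cdot 69420 = 5040030840$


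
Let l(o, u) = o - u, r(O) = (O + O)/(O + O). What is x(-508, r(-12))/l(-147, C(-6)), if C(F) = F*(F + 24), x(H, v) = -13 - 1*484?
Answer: 497/39 ≈ 12.744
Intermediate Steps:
r(O) = 1 (r(O) = (2*O)/((2*O)) = (2*O)*(1/(2*O)) = 1)
x(H, v) = -497 (x(H, v) = -13 - 484 = -497)
C(F) = F*(24 + F)
x(-508, r(-12))/l(-147, C(-6)) = -497/(-147 - (-6)*(24 - 6)) = -497/(-147 - (-6)*18) = -497/(-147 - 1*(-108)) = -497/(-147 + 108) = -497/(-39) = -497*(-1/39) = 497/39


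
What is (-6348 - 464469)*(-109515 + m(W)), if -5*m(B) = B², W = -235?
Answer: 56761697520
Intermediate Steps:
m(B) = -B²/5
(-6348 - 464469)*(-109515 + m(W)) = (-6348 - 464469)*(-109515 - ⅕*(-235)²) = -470817*(-109515 - ⅕*55225) = -470817*(-109515 - 11045) = -470817*(-120560) = 56761697520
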